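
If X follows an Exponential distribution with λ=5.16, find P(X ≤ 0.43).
0.891260

We have X ~ Exponential(λ=5.16).

The CDF gives us P(X ≤ k).

Using the CDF:
P(X ≤ 0.43) = 0.891260

This means there's approximately a 89.1% chance that X is at most 0.43.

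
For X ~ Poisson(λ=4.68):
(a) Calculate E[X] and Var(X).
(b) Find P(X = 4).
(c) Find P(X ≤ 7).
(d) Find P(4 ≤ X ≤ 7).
(a) E[X] = 4.6800, Var(X) = 4.6800
(b) P(X = 4) = 0.185470
(c) P(X ≤ 7) = 0.897851
(d) P(4 ≤ X ≤ 7) = 0.585008

We have X ~ Poisson(λ=4.68).

(a) Moments:
E[X] = 4.6800
Var(X) = 4.6800
σ = √Var(X) = 2.1633

(b) Point probability using PMF:
P(X = 4) = 0.185470

(c) Cumulative probability using CDF:
P(X ≤ 7) = F(7) = 0.897851

(d) Range probability:
P(4 ≤ X ≤ 7) = P(X ≤ 7) - P(X ≤ 3)
                   = F(7) - F(3)
                   = 0.897851 - 0.312843
                   = 0.585008

This means approximately 58.5% of outcomes fall in the interval [4, 7].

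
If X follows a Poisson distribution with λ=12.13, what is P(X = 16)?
0.056645

We have X ~ Poisson(λ=12.13).

For a Poisson distribution, the PMF gives us the probability of each outcome.

Using the PMF formula:
P(X = 16) = 0.056645

Rounded to 4 decimal places: 0.0566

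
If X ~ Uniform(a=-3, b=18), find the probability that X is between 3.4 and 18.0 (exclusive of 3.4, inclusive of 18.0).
0.695238

We have X ~ Uniform(a=-3, b=18).

To find P(3.4 < X ≤ 18.0), we use:
P(3.4 < X ≤ 18.0) = P(X ≤ 18.0) - P(X ≤ 3.4)
                 = F(18.0) - F(3.4)
                 = 1.000000 - 0.304762
                 = 0.695238

So there's approximately a 69.5% chance that X falls in this range.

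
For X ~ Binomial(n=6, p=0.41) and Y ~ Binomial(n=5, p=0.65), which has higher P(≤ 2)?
X has higher probability (P(X ≤ 2) = 0.5236 > P(Y ≤ 2) = 0.2352)

Compute P(≤ 2) for each distribution:

X ~ Binomial(n=6, p=0.41):
P(X ≤ 2) = 0.5236

Y ~ Binomial(n=5, p=0.65):
P(Y ≤ 2) = 0.2352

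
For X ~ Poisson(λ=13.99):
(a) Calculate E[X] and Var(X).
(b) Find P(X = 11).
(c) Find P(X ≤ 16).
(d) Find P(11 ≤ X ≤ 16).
(a) E[X] = 13.9900, Var(X) = 13.9900
(b) P(X = 11) = 0.084539
(c) P(X ≤ 16) = 0.756783
(d) P(11 ≤ X ≤ 16) = 0.580438

We have X ~ Poisson(λ=13.99).

(a) Moments:
E[X] = 13.9900
Var(X) = 13.9900
σ = √Var(X) = 3.7403

(b) Point probability using PMF:
P(X = 11) = 0.084539

(c) Cumulative probability using CDF:
P(X ≤ 16) = F(16) = 0.756783

(d) Range probability:
P(11 ≤ X ≤ 16) = P(X ≤ 16) - P(X ≤ 10)
                   = F(16) - F(10)
                   = 0.756783 - 0.176345
                   = 0.580438

This means approximately 58.0% of outcomes fall in the interval [11, 16].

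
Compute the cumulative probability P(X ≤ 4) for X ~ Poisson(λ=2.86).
0.838213

We have X ~ Poisson(λ=2.86).

The CDF gives us P(X ≤ k).

Using the CDF:
P(X ≤ 4) = 0.838213

This means there's approximately a 83.8% chance that X is at most 4.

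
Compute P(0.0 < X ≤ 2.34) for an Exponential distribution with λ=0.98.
0.899057

We have X ~ Exponential(λ=0.98).

To find P(0.0 < X ≤ 2.34), we use:
P(0.0 < X ≤ 2.34) = P(X ≤ 2.34) - P(X ≤ 0.0)
                 = F(2.34) - F(0.0)
                 = 0.899057 - 0.000000
                 = 0.899057

So there's approximately a 89.9% chance that X falls in this range.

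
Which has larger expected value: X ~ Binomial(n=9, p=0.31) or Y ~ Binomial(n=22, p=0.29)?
Y has larger mean (6.3800 > 2.7900)

Compute the expected value for each distribution:

X ~ Binomial(n=9, p=0.31):
E[X] = 2.7900

Y ~ Binomial(n=22, p=0.29):
E[Y] = 6.3800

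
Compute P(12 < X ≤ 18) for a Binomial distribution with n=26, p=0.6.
0.770255

We have X ~ Binomial(n=26, p=0.6).

To find P(12 < X ≤ 18), we use:
P(12 < X ≤ 18) = P(X ≤ 18) - P(X ≤ 12)
                 = F(18) - F(12)
                 = 0.878443 - 0.108188
                 = 0.770255

So there's approximately a 77.0% chance that X falls in this range.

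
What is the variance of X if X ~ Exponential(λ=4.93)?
0.0411

We have X ~ Exponential(λ=4.93).

For an Exponential distribution with λ=4.93:
Var(X) = 0.0411

The variance measures the spread of the distribution around the mean.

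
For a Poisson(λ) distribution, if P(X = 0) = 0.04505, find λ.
λ = 3.1000

For a Poisson(λ) distribution, the PMF at 0 is:
P(X = 0) = λ^0 e^(-λ) / 0! = e^(-λ)

Given P(X = 0) = 0.04505:
e^(-λ) = 0.04505
-λ = ln(0.04505)
λ = -ln(0.04505) = 3.1000

Verification: e^(-3.1000) = 0.04505 ✓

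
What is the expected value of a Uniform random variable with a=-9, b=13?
2.0000

We have X ~ Uniform(a=-9, b=13).

For a Uniform distribution with a=-9, b=13:
E[X] = 2.0000

This is the expected (average) value of X.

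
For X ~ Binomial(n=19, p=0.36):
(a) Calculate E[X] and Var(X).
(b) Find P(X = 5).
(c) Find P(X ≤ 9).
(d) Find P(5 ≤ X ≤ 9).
(a) E[X] = 6.8400, Var(X) = 4.3776
(b) P(X = 5) = 0.135999
(c) P(X ≤ 9) = 0.896541
(d) P(5 ≤ X ≤ 9) = 0.766465

We have X ~ Binomial(n=19, p=0.36).

(a) Moments:
E[X] = 6.8400
Var(X) = 4.3776
σ = √Var(X) = 2.0923

(b) Point probability using PMF:
P(X = 5) = 0.135999

(c) Cumulative probability using CDF:
P(X ≤ 9) = F(9) = 0.896541

(d) Range probability:
P(5 ≤ X ≤ 9) = P(X ≤ 9) - P(X ≤ 4)
                   = F(9) - F(4)
                   = 0.896541 - 0.130076
                   = 0.766465

This means approximately 76.6% of outcomes fall in the interval [5, 9].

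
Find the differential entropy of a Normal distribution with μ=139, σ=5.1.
3.0482 nats

We have X ~ Normal(μ=139, σ=5.1).

The differential entropy measures the uncertainty or information content of the distribution.

For a Normal distribution with μ=139, σ=5.1:
h(X) = 3.0482 nats

(In bits, this would be 4.3976 bits.)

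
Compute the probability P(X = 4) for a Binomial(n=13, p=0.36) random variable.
0.216339

We have X ~ Binomial(n=13, p=0.36).

For a Binomial distribution, the PMF gives us the probability of each outcome.

Using the PMF formula:
P(X = 4) = 0.216339

Rounded to 4 decimal places: 0.2163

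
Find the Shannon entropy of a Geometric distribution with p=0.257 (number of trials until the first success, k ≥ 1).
2.2175 nats

We have X ~ Geometric(p=0.257) (number of trials until the first success, k ≥ 1).

The Shannon entropy measures the uncertainty or information content of the distribution.

For a Geometric distribution with p=0.257 (number of trials until the first success, k ≥ 1):
H(X) = 2.2175 nats

(In bits, this would be 3.1992 bits.)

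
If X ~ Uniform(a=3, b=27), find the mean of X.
15.0000

We have X ~ Uniform(a=3, b=27).

For a Uniform distribution with a=3, b=27:
E[X] = 15.0000

This is the expected (average) value of X.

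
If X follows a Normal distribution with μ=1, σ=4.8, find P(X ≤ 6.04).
0.853141

We have X ~ Normal(μ=1, σ=4.8).

The CDF gives us P(X ≤ k).

Using the CDF:
P(X ≤ 6.04) = 0.853141

This means there's approximately a 85.3% chance that X is at most 6.04.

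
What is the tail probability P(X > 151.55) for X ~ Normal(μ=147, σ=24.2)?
0.425432

We have X ~ Normal(μ=147, σ=24.2).

P(X > 151.55) = 1 - P(X ≤ 151.55)
                = 1 - F(151.55)
                = 1 - 0.574568
                = 0.425432

So there's approximately a 42.5% chance that X exceeds 151.55.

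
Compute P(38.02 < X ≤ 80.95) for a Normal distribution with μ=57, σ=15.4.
0.831163

We have X ~ Normal(μ=57, σ=15.4).

To find P(38.02 < X ≤ 80.95), we use:
P(38.02 < X ≤ 80.95) = P(X ≤ 80.95) - P(X ≤ 38.02)
                 = F(80.95) - F(38.02)
                 = 0.940050 - 0.108887
                 = 0.831163

So there's approximately a 83.1% chance that X falls in this range.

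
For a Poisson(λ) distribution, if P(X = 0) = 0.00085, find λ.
λ = 7.0703

For a Poisson(λ) distribution, the PMF at 0 is:
P(X = 0) = λ^0 e^(-λ) / 0! = e^(-λ)

Given P(X = 0) = 0.00085:
e^(-λ) = 0.00085
-λ = ln(0.00085)
λ = -ln(0.00085) = 7.0703

Verification: e^(-7.0703) = 0.00085 ✓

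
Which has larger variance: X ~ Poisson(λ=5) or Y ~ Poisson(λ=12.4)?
Y has larger variance (12.4000 > 5.0000)

Compute the variance for each distribution:

X ~ Poisson(λ=5):
Var(X) = 5.0000

Y ~ Poisson(λ=12.4):
Var(Y) = 12.4000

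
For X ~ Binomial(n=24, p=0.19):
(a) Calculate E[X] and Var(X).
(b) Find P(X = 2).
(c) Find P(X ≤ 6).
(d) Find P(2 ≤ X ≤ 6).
(a) E[X] = 4.5600, Var(X) = 3.6936
(b) P(X = 2) = 0.096624
(c) P(X ≤ 6) = 0.844404
(d) P(2 ≤ X ≤ 6) = 0.802222

We have X ~ Binomial(n=24, p=0.19).

(a) Moments:
E[X] = 4.5600
Var(X) = 3.6936
σ = √Var(X) = 1.9219

(b) Point probability using PMF:
P(X = 2) = 0.096624

(c) Cumulative probability using CDF:
P(X ≤ 6) = F(6) = 0.844404

(d) Range probability:
P(2 ≤ X ≤ 6) = P(X ≤ 6) - P(X ≤ 1)
                   = F(6) - F(1)
                   = 0.844404 - 0.042182
                   = 0.802222

This means approximately 80.2% of outcomes fall in the interval [2, 6].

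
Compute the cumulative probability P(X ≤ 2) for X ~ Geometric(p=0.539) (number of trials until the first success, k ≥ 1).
0.787479

We have X ~ Geometric(p=0.539) (number of trials until the first success, k ≥ 1).

The CDF gives us P(X ≤ k).

Using the CDF:
P(X ≤ 2) = 0.787479

This means there's approximately a 78.7% chance that X is at most 2.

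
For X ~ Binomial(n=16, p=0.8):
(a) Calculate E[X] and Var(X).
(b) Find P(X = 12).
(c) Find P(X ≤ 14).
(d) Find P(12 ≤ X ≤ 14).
(a) E[X] = 12.8000, Var(X) = 2.5600
(b) P(X = 12) = 0.200111
(c) P(X ≤ 14) = 0.859263
(d) P(12 ≤ X ≤ 14) = 0.657508

We have X ~ Binomial(n=16, p=0.8).

(a) Moments:
E[X] = 12.8000
Var(X) = 2.5600
σ = √Var(X) = 1.6000

(b) Point probability using PMF:
P(X = 12) = 0.200111

(c) Cumulative probability using CDF:
P(X ≤ 14) = F(14) = 0.859263

(d) Range probability:
P(12 ≤ X ≤ 14) = P(X ≤ 14) - P(X ≤ 11)
                   = F(14) - F(11)
                   = 0.859263 - 0.201755
                   = 0.657508

This means approximately 65.8% of outcomes fall in the interval [12, 14].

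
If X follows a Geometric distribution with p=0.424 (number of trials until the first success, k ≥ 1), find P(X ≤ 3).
0.808897

We have X ~ Geometric(p=0.424) (number of trials until the first success, k ≥ 1).

The CDF gives us P(X ≤ k).

Using the CDF:
P(X ≤ 3) = 0.808897

This means there's approximately a 80.9% chance that X is at most 3.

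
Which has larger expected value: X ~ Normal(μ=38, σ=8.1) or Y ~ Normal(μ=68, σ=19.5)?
Y has larger mean (68.0000 > 38.0000)

Compute the expected value for each distribution:

X ~ Normal(μ=38, σ=8.1):
E[X] = 38.0000

Y ~ Normal(μ=68, σ=19.5):
E[Y] = 68.0000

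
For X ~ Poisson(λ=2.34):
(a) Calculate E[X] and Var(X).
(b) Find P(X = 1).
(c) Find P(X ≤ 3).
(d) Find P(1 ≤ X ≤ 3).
(a) E[X] = 2.3400, Var(X) = 2.3400
(b) P(X = 1) = 0.225407
(c) P(X ≤ 3) = 0.791166
(d) P(1 ≤ X ≤ 3) = 0.694839

We have X ~ Poisson(λ=2.34).

(a) Moments:
E[X] = 2.3400
Var(X) = 2.3400
σ = √Var(X) = 1.5297

(b) Point probability using PMF:
P(X = 1) = 0.225407

(c) Cumulative probability using CDF:
P(X ≤ 3) = F(3) = 0.791166

(d) Range probability:
P(1 ≤ X ≤ 3) = P(X ≤ 3) - P(X ≤ 0)
                   = F(3) - F(0)
                   = 0.791166 - 0.096328
                   = 0.694839

This means approximately 69.5% of outcomes fall in the interval [1, 3].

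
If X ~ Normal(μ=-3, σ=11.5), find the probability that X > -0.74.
0.422101

We have X ~ Normal(μ=-3, σ=11.5).

P(X > -0.74) = 1 - P(X ≤ -0.74)
                = 1 - F(-0.74)
                = 1 - 0.577899
                = 0.422101

So there's approximately a 42.2% chance that X exceeds -0.74.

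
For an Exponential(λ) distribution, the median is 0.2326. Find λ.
λ = 2.9800

For X ~ Exponential(λ), the CDF is F(x) = 1 - e^(-λx).
The median m satisfies F(m) = 0.5:
1 - e^(-λm) = 0.5
e^(-λm) = 0.5
λm = ln(2)
m = ln(2) / λ

Given m = 0.2326:
λ = ln(2) / 0.2326 = 0.693147 / 0.2326 = 2.9800

Verification: ln(2) / 2.9800 = 0.2326 ✓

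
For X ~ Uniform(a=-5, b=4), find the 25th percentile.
-2.7500

We have X ~ Uniform(a=-5, b=4).

We want to find x such that P(X ≤ x) = 0.25.

This is the 25th percentile, which means 25% of values fall below this point.

Using the inverse CDF (quantile function):
x = F⁻¹(0.25) = -2.7500

Verification: P(X ≤ -2.7500) = 0.25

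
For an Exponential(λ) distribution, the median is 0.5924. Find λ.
λ = 1.1701

For X ~ Exponential(λ), the CDF is F(x) = 1 - e^(-λx).
The median m satisfies F(m) = 0.5:
1 - e^(-λm) = 0.5
e^(-λm) = 0.5
λm = ln(2)
m = ln(2) / λ

Given m = 0.5924:
λ = ln(2) / 0.5924 = 0.693147 / 0.5924 = 1.1701

Verification: ln(2) / 1.1701 = 0.5924 ✓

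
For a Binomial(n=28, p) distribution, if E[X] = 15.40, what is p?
p = 0.55

For a Binomial(n, p) distribution:
E[X] = n × p

Given n = 28 and E[X] = 15.40:
15.40 = 28 × p
p = 15.40 / 28 = 0.55

Verification: Binomial(28, 0.55) has E[X] = 15.40 ✓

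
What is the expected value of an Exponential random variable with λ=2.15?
0.4651

We have X ~ Exponential(λ=2.15).

For an Exponential distribution with λ=2.15:
E[X] = 0.4651

This is the expected (average) value of X.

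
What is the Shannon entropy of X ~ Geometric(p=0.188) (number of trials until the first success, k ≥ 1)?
2.5708 nats

We have X ~ Geometric(p=0.188) (number of trials until the first success, k ≥ 1).

The Shannon entropy measures the uncertainty or information content of the distribution.

For a Geometric distribution with p=0.188 (number of trials until the first success, k ≥ 1):
H(X) = 2.5708 nats

(In bits, this would be 3.7089 bits.)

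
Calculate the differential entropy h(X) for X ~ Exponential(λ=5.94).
-0.7817 nats

We have X ~ Exponential(λ=5.94).

The differential entropy measures the uncertainty or information content of the distribution.

For an Exponential distribution with λ=5.94:
h(X) = -0.7817 nats

(In bits, this would be -1.1278 bits.)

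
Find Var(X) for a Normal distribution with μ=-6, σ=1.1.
1.2100

We have X ~ Normal(μ=-6, σ=1.1).

For a Normal distribution with μ=-6, σ=1.1:
Var(X) = 1.2100

The variance measures the spread of the distribution around the mean.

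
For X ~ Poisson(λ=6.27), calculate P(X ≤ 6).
0.563020

We have X ~ Poisson(λ=6.27).

The CDF gives us P(X ≤ k).

Using the CDF:
P(X ≤ 6) = 0.563020

This means there's approximately a 56.3% chance that X is at most 6.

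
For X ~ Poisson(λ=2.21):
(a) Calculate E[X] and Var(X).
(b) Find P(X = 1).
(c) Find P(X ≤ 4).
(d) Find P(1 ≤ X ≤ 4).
(a) E[X] = 2.2100, Var(X) = 2.2100
(b) P(X = 1) = 0.242438
(c) P(X ≤ 4) = 0.926418
(d) P(1 ≤ X ≤ 4) = 0.816717

We have X ~ Poisson(λ=2.21).

(a) Moments:
E[X] = 2.2100
Var(X) = 2.2100
σ = √Var(X) = 1.4866

(b) Point probability using PMF:
P(X = 1) = 0.242438

(c) Cumulative probability using CDF:
P(X ≤ 4) = F(4) = 0.926418

(d) Range probability:
P(1 ≤ X ≤ 4) = P(X ≤ 4) - P(X ≤ 0)
                   = F(4) - F(0)
                   = 0.926418 - 0.109701
                   = 0.816717

This means approximately 81.7% of outcomes fall in the interval [1, 4].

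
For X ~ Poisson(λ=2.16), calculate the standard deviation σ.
1.4697

We have X ~ Poisson(λ=2.16).

For a Poisson distribution with λ=2.16:
σ = √Var(X) = 1.4697

The standard deviation is the square root of the variance.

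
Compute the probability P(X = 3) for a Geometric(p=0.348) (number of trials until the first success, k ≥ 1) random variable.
0.147936

We have X ~ Geometric(p=0.348) (number of trials until the first success, k ≥ 1).

For a Geometric distribution, the PMF gives us the probability of each outcome.

Using the PMF formula:
P(X = 3) = 0.147936

Rounded to 4 decimal places: 0.1479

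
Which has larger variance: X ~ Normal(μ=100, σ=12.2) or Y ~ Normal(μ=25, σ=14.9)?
Y has larger variance (222.0100 > 148.8400)

Compute the variance for each distribution:

X ~ Normal(μ=100, σ=12.2):
Var(X) = 148.8400

Y ~ Normal(μ=25, σ=14.9):
Var(Y) = 222.0100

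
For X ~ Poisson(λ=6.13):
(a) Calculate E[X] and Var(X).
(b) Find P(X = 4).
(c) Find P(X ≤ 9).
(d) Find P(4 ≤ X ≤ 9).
(a) E[X] = 6.1300, Var(X) = 6.1300
(b) P(X = 4) = 0.128058
(c) P(X ≤ 9) = 0.906836
(d) P(4 ≤ X ≤ 9) = 0.766861

We have X ~ Poisson(λ=6.13).

(a) Moments:
E[X] = 6.1300
Var(X) = 6.1300
σ = √Var(X) = 2.4759

(b) Point probability using PMF:
P(X = 4) = 0.128058

(c) Cumulative probability using CDF:
P(X ≤ 9) = F(9) = 0.906836

(d) Range probability:
P(4 ≤ X ≤ 9) = P(X ≤ 9) - P(X ≤ 3)
                   = F(9) - F(3)
                   = 0.906836 - 0.139975
                   = 0.766861

This means approximately 76.7% of outcomes fall in the interval [4, 9].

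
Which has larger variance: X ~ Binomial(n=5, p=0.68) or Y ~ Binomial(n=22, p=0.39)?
Y has larger variance (5.2338 > 1.0880)

Compute the variance for each distribution:

X ~ Binomial(n=5, p=0.68):
Var(X) = 1.0880

Y ~ Binomial(n=22, p=0.39):
Var(Y) = 5.2338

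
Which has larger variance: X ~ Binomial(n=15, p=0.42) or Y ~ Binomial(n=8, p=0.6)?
X has larger variance (3.6540 > 1.9200)

Compute the variance for each distribution:

X ~ Binomial(n=15, p=0.42):
Var(X) = 3.6540

Y ~ Binomial(n=8, p=0.6):
Var(Y) = 1.9200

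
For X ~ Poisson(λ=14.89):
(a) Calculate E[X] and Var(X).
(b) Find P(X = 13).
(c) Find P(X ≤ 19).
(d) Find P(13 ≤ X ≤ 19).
(a) E[X] = 14.8900, Var(X) = 14.8900
(b) P(X = 13) = 0.096985
(c) P(X ≤ 19) = 0.881261
(d) P(13 ≤ X ≤ 19) = 0.604435

We have X ~ Poisson(λ=14.89).

(a) Moments:
E[X] = 14.8900
Var(X) = 14.8900
σ = √Var(X) = 3.8588

(b) Point probability using PMF:
P(X = 13) = 0.096985

(c) Cumulative probability using CDF:
P(X ≤ 19) = F(19) = 0.881261

(d) Range probability:
P(13 ≤ X ≤ 19) = P(X ≤ 19) - P(X ≤ 12)
                   = F(19) - F(12)
                   = 0.881261 - 0.276826
                   = 0.604435

This means approximately 60.4% of outcomes fall in the interval [13, 19].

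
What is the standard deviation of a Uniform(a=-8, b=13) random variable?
6.0622

We have X ~ Uniform(a=-8, b=13).

For a Uniform distribution with a=-8, b=13:
σ = √Var(X) = 6.0622

The standard deviation is the square root of the variance.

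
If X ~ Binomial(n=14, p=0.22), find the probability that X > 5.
0.066205

We have X ~ Binomial(n=14, p=0.22).

P(X > 5) = 1 - P(X ≤ 5)
                = 1 - F(5)
                = 1 - 0.933795
                = 0.066205

So there's approximately a 6.6% chance that X exceeds 5.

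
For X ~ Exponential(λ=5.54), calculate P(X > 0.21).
0.312422

We have X ~ Exponential(λ=5.54).

P(X > 0.21) = 1 - P(X ≤ 0.21)
                = 1 - F(0.21)
                = 1 - 0.687578
                = 0.312422

So there's approximately a 31.2% chance that X exceeds 0.21.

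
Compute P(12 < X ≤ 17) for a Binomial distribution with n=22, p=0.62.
0.655616

We have X ~ Binomial(n=22, p=0.62).

To find P(12 < X ≤ 17), we use:
P(12 < X ≤ 17) = P(X ≤ 17) - P(X ≤ 12)
                 = F(17) - F(12)
                 = 0.959706 - 0.304090
                 = 0.655616

So there's approximately a 65.6% chance that X falls in this range.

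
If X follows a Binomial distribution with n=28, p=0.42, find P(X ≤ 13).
0.748854

We have X ~ Binomial(n=28, p=0.42).

The CDF gives us P(X ≤ k).

Using the CDF:
P(X ≤ 13) = 0.748854

This means there's approximately a 74.9% chance that X is at most 13.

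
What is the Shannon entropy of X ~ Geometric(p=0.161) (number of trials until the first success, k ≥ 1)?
2.7411 nats

We have X ~ Geometric(p=0.161) (number of trials until the first success, k ≥ 1).

The Shannon entropy measures the uncertainty or information content of the distribution.

For a Geometric distribution with p=0.161 (number of trials until the first success, k ≥ 1):
H(X) = 2.7411 nats

(In bits, this would be 3.9546 bits.)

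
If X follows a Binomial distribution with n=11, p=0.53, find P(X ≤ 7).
0.843285

We have X ~ Binomial(n=11, p=0.53).

The CDF gives us P(X ≤ k).

Using the CDF:
P(X ≤ 7) = 0.843285

This means there's approximately a 84.3% chance that X is at most 7.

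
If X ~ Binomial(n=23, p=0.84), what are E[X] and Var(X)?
E[X] = 19.3200, Var(X) = 3.0912

We have X ~ Binomial(n=23, p=0.84).

For a Binomial distribution with n=23, p=0.84:

Expected value:
E[X] = 19.3200

Variance:
Var(X) = 3.0912

Standard deviation:
σ = √Var(X) = 1.7582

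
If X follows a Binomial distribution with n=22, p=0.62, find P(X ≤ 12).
0.304090

We have X ~ Binomial(n=22, p=0.62).

The CDF gives us P(X ≤ k).

Using the CDF:
P(X ≤ 12) = 0.304090

This means there's approximately a 30.4% chance that X is at most 12.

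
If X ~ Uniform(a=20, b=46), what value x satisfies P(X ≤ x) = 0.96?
44.9600

We have X ~ Uniform(a=20, b=46).

We want to find x such that P(X ≤ x) = 0.96.

This is the 96th percentile, which means 96% of values fall below this point.

Using the inverse CDF (quantile function):
x = F⁻¹(0.96) = 44.9600

Verification: P(X ≤ 44.9600) = 0.96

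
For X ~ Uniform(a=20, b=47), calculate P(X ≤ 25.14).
0.190370

We have X ~ Uniform(a=20, b=47).

The CDF gives us P(X ≤ k).

Using the CDF:
P(X ≤ 25.14) = 0.190370

This means there's approximately a 19.0% chance that X is at most 25.14.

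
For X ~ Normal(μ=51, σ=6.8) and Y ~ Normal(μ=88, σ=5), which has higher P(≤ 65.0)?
X has higher probability (P(X ≤ 65.0) = 0.9802 > P(Y ≤ 65.0) = 0.0000)

Compute P(≤ 65.0) for each distribution:

X ~ Normal(μ=51, σ=6.8):
P(X ≤ 65.0) = 0.9802

Y ~ Normal(μ=88, σ=5):
P(Y ≤ 65.0) = 0.0000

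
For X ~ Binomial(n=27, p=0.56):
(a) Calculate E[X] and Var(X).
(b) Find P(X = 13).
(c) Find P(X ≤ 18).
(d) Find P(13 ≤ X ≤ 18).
(a) E[X] = 15.1200, Var(X) = 6.6528
(b) P(X = 13) = 0.108912
(c) P(X ≤ 18) = 0.906450
(d) P(13 ≤ X ≤ 18) = 0.751547

We have X ~ Binomial(n=27, p=0.56).

(a) Moments:
E[X] = 15.1200
Var(X) = 6.6528
σ = √Var(X) = 2.5793

(b) Point probability using PMF:
P(X = 13) = 0.108912

(c) Cumulative probability using CDF:
P(X ≤ 18) = F(18) = 0.906450

(d) Range probability:
P(13 ≤ X ≤ 18) = P(X ≤ 18) - P(X ≤ 12)
                   = F(18) - F(12)
                   = 0.906450 - 0.154903
                   = 0.751547

This means approximately 75.2% of outcomes fall in the interval [13, 18].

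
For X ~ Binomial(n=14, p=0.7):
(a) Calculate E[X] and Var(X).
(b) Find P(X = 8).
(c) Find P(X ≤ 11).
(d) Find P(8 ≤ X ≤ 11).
(a) E[X] = 9.8000, Var(X) = 2.9400
(b) P(X = 8) = 0.126202
(c) P(X ≤ 11) = 0.839164
(d) P(8 ≤ X ≤ 11) = 0.745882

We have X ~ Binomial(n=14, p=0.7).

(a) Moments:
E[X] = 9.8000
Var(X) = 2.9400
σ = √Var(X) = 1.7146

(b) Point probability using PMF:
P(X = 8) = 0.126202

(c) Cumulative probability using CDF:
P(X ≤ 11) = F(11) = 0.839164

(d) Range probability:
P(8 ≤ X ≤ 11) = P(X ≤ 11) - P(X ≤ 7)
                   = F(11) - F(7)
                   = 0.839164 - 0.093282
                   = 0.745882

This means approximately 74.6% of outcomes fall in the interval [8, 11].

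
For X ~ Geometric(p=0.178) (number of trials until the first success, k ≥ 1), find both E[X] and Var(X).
E[X] = 5.6180, Var(X) = 25.9437

We have X ~ Geometric(p=0.178) (number of trials until the first success, k ≥ 1).

For a Geometric distribution with p=0.178 (number of trials until the first success, k ≥ 1):

Expected value:
E[X] = 5.6180

Variance:
Var(X) = 25.9437

Standard deviation:
σ = √Var(X) = 5.0935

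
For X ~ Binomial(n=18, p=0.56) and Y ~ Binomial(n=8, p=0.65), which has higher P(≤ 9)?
Y has higher probability (P(Y ≤ 9) = 1.0000 > P(X ≤ 9) = 0.3885)

Compute P(≤ 9) for each distribution:

X ~ Binomial(n=18, p=0.56):
P(X ≤ 9) = 0.3885

Y ~ Binomial(n=8, p=0.65):
P(Y ≤ 9) = 1.0000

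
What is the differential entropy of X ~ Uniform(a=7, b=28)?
3.0445 nats

We have X ~ Uniform(a=7, b=28).

The differential entropy measures the uncertainty or information content of the distribution.

For a Uniform distribution with a=7, b=28:
h(X) = 3.0445 nats

(In bits, this would be 4.3923 bits.)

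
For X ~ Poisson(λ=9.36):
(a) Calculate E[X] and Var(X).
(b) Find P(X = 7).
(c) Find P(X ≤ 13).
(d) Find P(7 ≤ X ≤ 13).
(a) E[X] = 9.3600, Var(X) = 9.3600
(b) P(X = 7) = 0.107524
(c) P(X ≤ 13) = 0.906552
(d) P(7 ≤ X ≤ 13) = 0.730625

We have X ~ Poisson(λ=9.36).

(a) Moments:
E[X] = 9.3600
Var(X) = 9.3600
σ = √Var(X) = 3.0594

(b) Point probability using PMF:
P(X = 7) = 0.107524

(c) Cumulative probability using CDF:
P(X ≤ 13) = F(13) = 0.906552

(d) Range probability:
P(7 ≤ X ≤ 13) = P(X ≤ 13) - P(X ≤ 6)
                   = F(13) - F(6)
                   = 0.906552 - 0.175926
                   = 0.730625

This means approximately 73.1% of outcomes fall in the interval [7, 13].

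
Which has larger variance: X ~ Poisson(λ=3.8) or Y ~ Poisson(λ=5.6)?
Y has larger variance (5.6000 > 3.8000)

Compute the variance for each distribution:

X ~ Poisson(λ=3.8):
Var(X) = 3.8000

Y ~ Poisson(λ=5.6):
Var(Y) = 5.6000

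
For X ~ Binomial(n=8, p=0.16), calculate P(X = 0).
0.247876

We have X ~ Binomial(n=8, p=0.16).

For a Binomial distribution, the PMF gives us the probability of each outcome.

Using the PMF formula:
P(X = 0) = 0.247876

Rounded to 4 decimal places: 0.2479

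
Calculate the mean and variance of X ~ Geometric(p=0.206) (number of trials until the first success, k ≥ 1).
E[X] = 4.8544, Var(X) = 18.7105

We have X ~ Geometric(p=0.206) (number of trials until the first success, k ≥ 1).

For a Geometric distribution with p=0.206 (number of trials until the first success, k ≥ 1):

Expected value:
E[X] = 4.8544

Variance:
Var(X) = 18.7105

Standard deviation:
σ = √Var(X) = 4.3256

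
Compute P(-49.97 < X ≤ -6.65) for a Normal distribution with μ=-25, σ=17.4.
0.778560

We have X ~ Normal(μ=-25, σ=17.4).

To find P(-49.97 < X ≤ -6.65), we use:
P(-49.97 < X ≤ -6.65) = P(X ≤ -6.65) - P(X ≤ -49.97)
                 = F(-6.65) - F(-49.97)
                 = 0.854195 - 0.075635
                 = 0.778560

So there's approximately a 77.9% chance that X falls in this range.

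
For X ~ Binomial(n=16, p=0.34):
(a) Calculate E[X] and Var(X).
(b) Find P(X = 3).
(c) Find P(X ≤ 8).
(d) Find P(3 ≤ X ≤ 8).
(a) E[X] = 5.4400, Var(X) = 3.5904
(b) P(X = 3) = 0.099242
(c) P(X ≤ 8) = 0.943635
(d) P(3 ≤ X ≤ 8) = 0.890372

We have X ~ Binomial(n=16, p=0.34).

(a) Moments:
E[X] = 5.4400
Var(X) = 3.5904
σ = √Var(X) = 1.8948

(b) Point probability using PMF:
P(X = 3) = 0.099242

(c) Cumulative probability using CDF:
P(X ≤ 8) = F(8) = 0.943635

(d) Range probability:
P(3 ≤ X ≤ 8) = P(X ≤ 8) - P(X ≤ 2)
                   = F(8) - F(2)
                   = 0.943635 - 0.053262
                   = 0.890372

This means approximately 89.0% of outcomes fall in the interval [3, 8].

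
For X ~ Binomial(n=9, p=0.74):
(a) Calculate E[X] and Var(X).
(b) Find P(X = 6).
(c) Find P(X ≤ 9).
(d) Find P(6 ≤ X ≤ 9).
(a) E[X] = 6.6600, Var(X) = 1.7316
(b) P(X = 6) = 0.242432
(c) P(X ≤ 9) = 1.000000
(d) P(6 ≤ X ≤ 9) = 0.815097

We have X ~ Binomial(n=9, p=0.74).

(a) Moments:
E[X] = 6.6600
Var(X) = 1.7316
σ = √Var(X) = 1.3159

(b) Point probability using PMF:
P(X = 6) = 0.242432

(c) Cumulative probability using CDF:
P(X ≤ 9) = F(9) = 1.000000

(d) Range probability:
P(6 ≤ X ≤ 9) = P(X ≤ 9) - P(X ≤ 5)
                   = F(9) - F(5)
                   = 1.000000 - 0.184903
                   = 0.815097

This means approximately 81.5% of outcomes fall in the interval [6, 9].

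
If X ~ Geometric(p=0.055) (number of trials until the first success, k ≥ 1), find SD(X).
17.6747

We have X ~ Geometric(p=0.055) (number of trials until the first success, k ≥ 1).

For a Geometric distribution with p=0.055 (number of trials until the first success, k ≥ 1):
σ = √Var(X) = 17.6747

The standard deviation is the square root of the variance.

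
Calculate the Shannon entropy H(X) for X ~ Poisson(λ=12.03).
2.6554 nats

We have X ~ Poisson(λ=12.03).

The Shannon entropy measures the uncertainty or information content of the distribution.

For a Poisson distribution with λ=12.03:
H(X) = 2.6554 nats

(In bits, this would be 3.8309 bits.)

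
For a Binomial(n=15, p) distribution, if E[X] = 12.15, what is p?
p = 0.81

For a Binomial(n, p) distribution:
E[X] = n × p

Given n = 15 and E[X] = 12.15:
12.15 = 15 × p
p = 12.15 / 15 = 0.81

Verification: Binomial(15, 0.81) has E[X] = 12.15 ✓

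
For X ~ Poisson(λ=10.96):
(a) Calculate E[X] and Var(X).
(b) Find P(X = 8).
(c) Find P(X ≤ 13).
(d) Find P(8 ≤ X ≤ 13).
(a) E[X] = 10.9600, Var(X) = 10.9600
(b) P(X = 8) = 0.089763
(c) P(X ≤ 13) = 0.784981
(d) P(8 ≤ X ≤ 13) = 0.639188

We have X ~ Poisson(λ=10.96).

(a) Moments:
E[X] = 10.9600
Var(X) = 10.9600
σ = √Var(X) = 3.3106

(b) Point probability using PMF:
P(X = 8) = 0.089763

(c) Cumulative probability using CDF:
P(X ≤ 13) = F(13) = 0.784981

(d) Range probability:
P(8 ≤ X ≤ 13) = P(X ≤ 13) - P(X ≤ 7)
                   = F(13) - F(7)
                   = 0.784981 - 0.145793
                   = 0.639188

This means approximately 63.9% of outcomes fall in the interval [8, 13].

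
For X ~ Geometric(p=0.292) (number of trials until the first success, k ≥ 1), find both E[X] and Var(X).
E[X] = 3.4247, Var(X) = 8.3036

We have X ~ Geometric(p=0.292) (number of trials until the first success, k ≥ 1).

For a Geometric distribution with p=0.292 (number of trials until the first success, k ≥ 1):

Expected value:
E[X] = 3.4247

Variance:
Var(X) = 8.3036

Standard deviation:
σ = √Var(X) = 2.8816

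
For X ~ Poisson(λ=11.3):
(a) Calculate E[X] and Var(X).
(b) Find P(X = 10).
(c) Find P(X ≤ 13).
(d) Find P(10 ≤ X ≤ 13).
(a) E[X] = 11.3000, Var(X) = 11.3000
(b) P(X = 10) = 0.115743
(c) P(X ≤ 13) = 0.752787
(d) P(10 ≤ X ≤ 13) = 0.443928

We have X ~ Poisson(λ=11.3).

(a) Moments:
E[X] = 11.3000
Var(X) = 11.3000
σ = √Var(X) = 3.3615

(b) Point probability using PMF:
P(X = 10) = 0.115743

(c) Cumulative probability using CDF:
P(X ≤ 13) = F(13) = 0.752787

(d) Range probability:
P(10 ≤ X ≤ 13) = P(X ≤ 13) - P(X ≤ 9)
                   = F(13) - F(9)
                   = 0.752787 - 0.308859
                   = 0.443928

This means approximately 44.4% of outcomes fall in the interval [10, 13].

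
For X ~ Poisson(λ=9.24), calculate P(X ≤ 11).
0.779123

We have X ~ Poisson(λ=9.24).

The CDF gives us P(X ≤ k).

Using the CDF:
P(X ≤ 11) = 0.779123

This means there's approximately a 77.9% chance that X is at most 11.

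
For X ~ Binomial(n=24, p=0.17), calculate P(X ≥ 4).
0.601422

We have X ~ Binomial(n=24, p=0.17).

For discrete distributions, P(X ≥ 4) = 1 - P(X ≤ 3).

P(X ≤ 3) = 0.398578
P(X ≥ 4) = 1 - 0.398578 = 0.601422

So there's approximately a 60.1% chance that X is at least 4.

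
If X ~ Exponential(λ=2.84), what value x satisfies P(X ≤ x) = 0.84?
0.6453

We have X ~ Exponential(λ=2.84).

We want to find x such that P(X ≤ x) = 0.84.

This is the 84th percentile, which means 84% of values fall below this point.

Using the inverse CDF (quantile function):
x = F⁻¹(0.84) = 0.6453

Verification: P(X ≤ 0.6453) = 0.84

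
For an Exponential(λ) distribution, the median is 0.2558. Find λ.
λ = 2.7097

For X ~ Exponential(λ), the CDF is F(x) = 1 - e^(-λx).
The median m satisfies F(m) = 0.5:
1 - e^(-λm) = 0.5
e^(-λm) = 0.5
λm = ln(2)
m = ln(2) / λ

Given m = 0.2558:
λ = ln(2) / 0.2558 = 0.693147 / 0.2558 = 2.7097

Verification: ln(2) / 2.7097 = 0.2558 ✓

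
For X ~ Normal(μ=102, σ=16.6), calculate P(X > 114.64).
0.223195

We have X ~ Normal(μ=102, σ=16.6).

P(X > 114.64) = 1 - P(X ≤ 114.64)
                = 1 - F(114.64)
                = 1 - 0.776805
                = 0.223195

So there's approximately a 22.3% chance that X exceeds 114.64.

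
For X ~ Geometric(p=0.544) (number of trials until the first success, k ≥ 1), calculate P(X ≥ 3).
0.207936

We have X ~ Geometric(p=0.544) (number of trials until the first success, k ≥ 1).

For discrete distributions, P(X ≥ 3) = 1 - P(X ≤ 2).

P(X ≤ 2) = 0.792064
P(X ≥ 3) = 1 - 0.792064 = 0.207936

So there's approximately a 20.8% chance that X is at least 3.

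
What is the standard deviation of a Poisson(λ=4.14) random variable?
2.0347

We have X ~ Poisson(λ=4.14).

For a Poisson distribution with λ=4.14:
σ = √Var(X) = 2.0347

The standard deviation is the square root of the variance.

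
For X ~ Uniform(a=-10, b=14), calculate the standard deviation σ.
6.9282

We have X ~ Uniform(a=-10, b=14).

For a Uniform distribution with a=-10, b=14:
σ = √Var(X) = 6.9282

The standard deviation is the square root of the variance.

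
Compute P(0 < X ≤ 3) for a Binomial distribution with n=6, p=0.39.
0.782814

We have X ~ Binomial(n=6, p=0.39).

To find P(0 < X ≤ 3), we use:
P(0 < X ≤ 3) = P(X ≤ 3) - P(X ≤ 0)
                 = F(3) - F(0)
                 = 0.834334 - 0.051520
                 = 0.782814

So there's approximately a 78.3% chance that X falls in this range.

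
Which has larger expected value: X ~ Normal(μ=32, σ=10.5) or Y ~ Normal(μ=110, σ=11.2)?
Y has larger mean (110.0000 > 32.0000)

Compute the expected value for each distribution:

X ~ Normal(μ=32, σ=10.5):
E[X] = 32.0000

Y ~ Normal(μ=110, σ=11.2):
E[Y] = 110.0000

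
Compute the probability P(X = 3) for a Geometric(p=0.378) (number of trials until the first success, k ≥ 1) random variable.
0.146242

We have X ~ Geometric(p=0.378) (number of trials until the first success, k ≥ 1).

For a Geometric distribution, the PMF gives us the probability of each outcome.

Using the PMF formula:
P(X = 3) = 0.146242

Rounded to 4 decimal places: 0.1462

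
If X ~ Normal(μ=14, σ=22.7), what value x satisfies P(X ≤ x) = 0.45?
11.1475

We have X ~ Normal(μ=14, σ=22.7).

We want to find x such that P(X ≤ x) = 0.45.

This is the 45th percentile, which means 45% of values fall below this point.

Using the inverse CDF (quantile function):
x = F⁻¹(0.45) = 11.1475

Verification: P(X ≤ 11.1475) = 0.45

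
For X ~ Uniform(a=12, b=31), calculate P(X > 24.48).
0.343158

We have X ~ Uniform(a=12, b=31).

P(X > 24.48) = 1 - P(X ≤ 24.48)
                = 1 - F(24.48)
                = 1 - 0.656842
                = 0.343158

So there's approximately a 34.3% chance that X exceeds 24.48.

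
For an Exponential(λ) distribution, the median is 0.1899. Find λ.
λ = 3.6501

For X ~ Exponential(λ), the CDF is F(x) = 1 - e^(-λx).
The median m satisfies F(m) = 0.5:
1 - e^(-λm) = 0.5
e^(-λm) = 0.5
λm = ln(2)
m = ln(2) / λ

Given m = 0.1899:
λ = ln(2) / 0.1899 = 0.693147 / 0.1899 = 3.6501

Verification: ln(2) / 3.6501 = 0.1899 ✓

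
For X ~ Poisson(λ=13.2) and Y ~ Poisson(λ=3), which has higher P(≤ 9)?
Y has higher probability (P(Y ≤ 9) = 0.9989 > P(X ≤ 9) = 0.1530)

Compute P(≤ 9) for each distribution:

X ~ Poisson(λ=13.2):
P(X ≤ 9) = 0.1530

Y ~ Poisson(λ=3):
P(Y ≤ 9) = 0.9989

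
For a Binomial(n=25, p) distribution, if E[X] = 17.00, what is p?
p = 0.68

For a Binomial(n, p) distribution:
E[X] = n × p

Given n = 25 and E[X] = 17.00:
17.00 = 25 × p
p = 17.00 / 25 = 0.68

Verification: Binomial(25, 0.68) has E[X] = 17.00 ✓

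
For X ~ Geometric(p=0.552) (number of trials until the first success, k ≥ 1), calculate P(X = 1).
0.552000

We have X ~ Geometric(p=0.552) (number of trials until the first success, k ≥ 1).

For a Geometric distribution, the PMF gives us the probability of each outcome.

Using the PMF formula:
P(X = 1) = 0.552000

Rounded to 4 decimal places: 0.5520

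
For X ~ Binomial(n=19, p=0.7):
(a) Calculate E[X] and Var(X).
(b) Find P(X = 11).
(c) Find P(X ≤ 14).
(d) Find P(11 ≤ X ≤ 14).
(a) E[X] = 13.3000, Var(X) = 3.9900
(b) P(X = 11) = 0.098054
(c) P(X ≤ 14) = 0.717776
(d) P(11 ≤ X ≤ 14) = 0.633861

We have X ~ Binomial(n=19, p=0.7).

(a) Moments:
E[X] = 13.3000
Var(X) = 3.9900
σ = √Var(X) = 1.9975

(b) Point probability using PMF:
P(X = 11) = 0.098054

(c) Cumulative probability using CDF:
P(X ≤ 14) = F(14) = 0.717776

(d) Range probability:
P(11 ≤ X ≤ 14) = P(X ≤ 14) - P(X ≤ 10)
                   = F(14) - F(10)
                   = 0.717776 - 0.083915
                   = 0.633861

This means approximately 63.4% of outcomes fall in the interval [11, 14].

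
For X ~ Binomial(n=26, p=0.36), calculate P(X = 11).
0.125890

We have X ~ Binomial(n=26, p=0.36).

For a Binomial distribution, the PMF gives us the probability of each outcome.

Using the PMF formula:
P(X = 11) = 0.125890

Rounded to 4 decimal places: 0.1259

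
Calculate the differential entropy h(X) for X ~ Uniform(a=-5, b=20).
3.2189 nats

We have X ~ Uniform(a=-5, b=20).

The differential entropy measures the uncertainty or information content of the distribution.

For a Uniform distribution with a=-5, b=20:
h(X) = 3.2189 nats

(In bits, this would be 4.6439 bits.)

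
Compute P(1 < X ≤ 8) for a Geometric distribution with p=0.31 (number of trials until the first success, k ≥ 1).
0.638620

We have X ~ Geometric(p=0.31) (number of trials until the first success, k ≥ 1).

To find P(1 < X ≤ 8), we use:
P(1 < X ≤ 8) = P(X ≤ 8) - P(X ≤ 1)
                 = F(8) - F(1)
                 = 0.948620 - 0.310000
                 = 0.638620

So there's approximately a 63.9% chance that X falls in this range.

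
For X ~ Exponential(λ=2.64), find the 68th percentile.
0.4316

We have X ~ Exponential(λ=2.64).

We want to find x such that P(X ≤ x) = 0.68.

This is the 68th percentile, which means 68% of values fall below this point.

Using the inverse CDF (quantile function):
x = F⁻¹(0.68) = 0.4316

Verification: P(X ≤ 0.4316) = 0.68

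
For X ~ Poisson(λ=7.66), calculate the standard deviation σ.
2.7677

We have X ~ Poisson(λ=7.66).

For a Poisson distribution with λ=7.66:
σ = √Var(X) = 2.7677

The standard deviation is the square root of the variance.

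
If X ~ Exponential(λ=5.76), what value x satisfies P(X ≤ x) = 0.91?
0.4180

We have X ~ Exponential(λ=5.76).

We want to find x such that P(X ≤ x) = 0.91.

This is the 91st percentile, which means 91% of values fall below this point.

Using the inverse CDF (quantile function):
x = F⁻¹(0.91) = 0.4180

Verification: P(X ≤ 0.4180) = 0.91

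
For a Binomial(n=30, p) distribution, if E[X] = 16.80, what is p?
p = 0.56

For a Binomial(n, p) distribution:
E[X] = n × p

Given n = 30 and E[X] = 16.80:
16.80 = 30 × p
p = 16.80 / 30 = 0.56

Verification: Binomial(30, 0.56) has E[X] = 16.80 ✓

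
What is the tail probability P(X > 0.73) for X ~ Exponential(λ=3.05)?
0.107905

We have X ~ Exponential(λ=3.05).

P(X > 0.73) = 1 - P(X ≤ 0.73)
                = 1 - F(0.73)
                = 1 - 0.892095
                = 0.107905

So there's approximately a 10.8% chance that X exceeds 0.73.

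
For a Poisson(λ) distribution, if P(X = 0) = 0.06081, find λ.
λ = 2.8000

For a Poisson(λ) distribution, the PMF at 0 is:
P(X = 0) = λ^0 e^(-λ) / 0! = e^(-λ)

Given P(X = 0) = 0.06081:
e^(-λ) = 0.06081
-λ = ln(0.06081)
λ = -ln(0.06081) = 2.8000

Verification: e^(-2.8000) = 0.06081 ✓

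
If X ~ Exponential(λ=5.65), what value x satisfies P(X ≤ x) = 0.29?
0.0606

We have X ~ Exponential(λ=5.65).

We want to find x such that P(X ≤ x) = 0.29.

This is the 29th percentile, which means 29% of values fall below this point.

Using the inverse CDF (quantile function):
x = F⁻¹(0.29) = 0.0606

Verification: P(X ≤ 0.0606) = 0.29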